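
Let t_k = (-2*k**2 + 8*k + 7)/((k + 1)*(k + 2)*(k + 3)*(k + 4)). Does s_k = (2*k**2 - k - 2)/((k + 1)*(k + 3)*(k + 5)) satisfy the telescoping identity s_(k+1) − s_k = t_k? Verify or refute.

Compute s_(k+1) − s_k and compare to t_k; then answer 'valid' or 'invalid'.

s_(k+1) = (-k + 2*(k + 1)**2 - 3)/((k + 2)*(k + 4)*(k + 6))
s_(k+1) − s_k = (-2*k**4 - 2*k**3 + 62*k**2 + 158*k + 81)/(k**6 + 21*k**5 + 175*k**4 + 735*k**3 + 1624*k**2 + 1764*k + 720)
(s_(k+1) − s_k) − t_k = 3*(4*k**3 + 9*k**2 - 53*k - 43)/(k**6 + 21*k**5 + 175*k**4 + 735*k**3 + 1624*k**2 + 1764*k + 720)

Invalid: residual 3*(4*k**3 + 9*k**2 - 53*k - 43)/(k**6 + 21*k**5 + 175*k**4 + 735*k**3 + 1624*k**2 + 1764*k + 720) ≠ 0.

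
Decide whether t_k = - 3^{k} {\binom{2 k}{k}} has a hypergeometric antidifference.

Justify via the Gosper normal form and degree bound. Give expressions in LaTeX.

The ratio is 6*(2*k + 1)/(k + 1).
Normal form (A,B,C) = (12*k + 6, k + 1, 1).
f must satisfy (12*k + 6)·f(k+1) − (k)·f(k) = 1.
deg f ≤ -1 (via 1,1,0).
deg f ≤ -1 is impossible — no certificate.

No; the degree bound rules out any f.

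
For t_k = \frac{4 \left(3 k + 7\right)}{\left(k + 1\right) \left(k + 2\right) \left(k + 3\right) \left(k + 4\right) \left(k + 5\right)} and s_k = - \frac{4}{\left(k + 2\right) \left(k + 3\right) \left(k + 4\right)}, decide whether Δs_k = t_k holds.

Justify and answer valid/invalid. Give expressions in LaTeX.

Invalid: residual - \frac{16}{k^{5} + 15 k^{4} + 85 k^{3} + 225 k^{2} + 274 k + 120} ≠ 0.

s_(k+1) = -4/((k + 3)*(k + 4)*(k + 5))
s_(k+1) − s_k = 12/((k + 2)*(k + 3)*(k + 4)*(k + 5))
(s_(k+1) − s_k) − t_k = -16/((k + 1)*(k + 2)*(k + 3)*(k + 4)*(k + 5))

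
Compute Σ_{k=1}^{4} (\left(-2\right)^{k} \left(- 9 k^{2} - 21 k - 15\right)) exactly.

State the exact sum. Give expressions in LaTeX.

Step 1: r(k) = 2*(-3*k**2 - 13*k - 15)/(3*k**2 + 7*k + 5).
Gosper form: A/B · C(k+1)/C(k) with A=-2, B=1, C=k**2 + 7*k/3 + 5/3.
Set up (-2)·f(k+1) − (1)·f(k) − (k**2 + 7*k/3 + 5/3) = 0.
deg f ≤ 2 (via 0,0,2).
Coefficient equations give f(k) = -(3*k**2 + 3*k + 1)/9.
Certificate R = B(k−1)f/C = -(3*k**2 + 3*k + 1)/(3*(3*k**2 + 7*k + 5)) gives s_k = (-2)**k*(3*k**2 + 3*k + 1).
Check: Δs_k = (-2)**k*(-9*k**2 - 21*k - 15). ✓
Σ_(k=1)^(4) t_k = s_(5) − s_(1) = -2912 − (-14) = -2898.

Σ = -2898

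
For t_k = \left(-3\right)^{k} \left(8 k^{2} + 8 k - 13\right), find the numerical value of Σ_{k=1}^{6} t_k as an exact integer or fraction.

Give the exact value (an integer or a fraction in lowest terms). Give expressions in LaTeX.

Σ = 190278

Step 1: r(k) = 3*(-8*k - 8*(k + 1)**2 + 5)/(8*k**2 + 8*k - 13).
Gosper form: A/B · C(k+1)/C(k) with A=-3, B=1, C=k**2 + k - 13/8.
Solve (-3)·f(k+1) − (1)·f(k) = k**2 + k - 13/8.
Bound: deg f ≤ 2.
Solve for f: f(k) = -(2*k**2 - k - 4)/8 (degree 2 ≤ 2).
Get s_k = R·t_k = (-3)**k*(-2*k**2 + k + 4) with R(k) = B(k−1)f(k)/C(k) = -(2*k**2 - k - 4)/(8*k**2 + 8*k - 13).
Verify: (-3)**k*(8*k**2 + 8*k - 13) matches t_k.
Σ_(k=1)^(6) t_k = s_(7) − s_(1) = 190269 − (-9) = 190278.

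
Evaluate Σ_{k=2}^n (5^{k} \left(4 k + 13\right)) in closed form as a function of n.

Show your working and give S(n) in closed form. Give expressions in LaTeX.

S(n) = 5 \cdot 5^{n} n + 15 \cdot 5^{n} - 100

Compute t_(k+1)/t_k: get 5*(4*k + 17)/(4*k + 13).
Gosper form: A/B · C(k+1)/C(k) with A=5, B=1, C=k + 13/4.
f must satisfy (5)·f(k+1) − (1)·f(k) = k + 13/4.
Bound: deg f ≤ 1.
Coefficient equations give f(k) = (k + 2)/4.
So s_k = (B(k−1)f/C)·t_k = ((k + 2)/(4*k + 13))·t_k = 5**k*(k + 2).
Δs = 5**k*(4*k + 13), as required.
Σ_(k=2)^n t_k = s_(n+1) − s_(2) = (5**(n + 1)*(n + 3)) − (100), i.e. 5*5**n*n + 15*5**n - 100.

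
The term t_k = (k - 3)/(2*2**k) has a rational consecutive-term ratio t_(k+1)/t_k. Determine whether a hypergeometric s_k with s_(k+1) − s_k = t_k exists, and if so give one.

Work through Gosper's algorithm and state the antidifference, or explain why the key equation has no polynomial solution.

s_k = (2 - k)/2**k

Compute t_(k+1)/t_k: get (k - 2)/(2*(k - 3)).
Factor: A=1/2; B=1; C=k - 3.
Set up (1/2)·f(k+1) − (1)·f(k) − (k - 3) = 0.
Degrees (0,0,1) ⇒ d ≤ 1.
Match coefficients ⇒ f(k) = -2*(k - 2).
So s_k = (B(k−1)f/C)·t_k = (-2*(k - 2)/(k - 3))·t_k = (2 - k)/2**k.
Check: Δs_k = (k - 3)/(2*2**k). ✓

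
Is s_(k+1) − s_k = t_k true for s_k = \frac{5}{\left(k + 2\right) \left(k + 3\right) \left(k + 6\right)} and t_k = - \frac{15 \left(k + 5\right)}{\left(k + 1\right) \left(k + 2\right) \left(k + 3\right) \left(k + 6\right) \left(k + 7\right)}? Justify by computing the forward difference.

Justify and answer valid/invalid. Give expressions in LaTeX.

s_(k+1) = 5/((k + 3)*(k + 4)*(k + 7))
s_(k+1) − s_k = 5*(-3*k - 16)/(k**5 + 22*k**4 + 185*k**3 + 740*k**2 + 1404*k + 1008)
(s_(k+1) − s_k) − t_k = 20*(2*k + 11)/(k**6 + 23*k**5 + 207*k**4 + 925*k**3 + 2144*k**2 + 2412*k + 1008)

Invalid: residual \frac{20 \left(2 k + 11\right)}{k^{6} + 23 k^{5} + 207 k^{4} + 925 k^{3} + 2144 k^{2} + 2412 k + 1008} ≠ 0.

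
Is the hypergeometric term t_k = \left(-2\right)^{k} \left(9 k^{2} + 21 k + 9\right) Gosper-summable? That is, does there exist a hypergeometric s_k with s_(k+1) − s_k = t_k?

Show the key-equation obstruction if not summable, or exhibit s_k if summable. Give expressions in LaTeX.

Compute t_(k+1)/t_k: get 2*(-3*k**2 - 13*k - 13)/(3*k**2 + 7*k + 3).
A = -2, B = 1, C = k**2 + 7*k/3 + 1.
Need (-2)·f(k+1) − (1)·f(k) = k**2 + 7*k/3 + 1.
Bound: deg f ≤ 2.
Coefficient equations give f(k) = -(3*k**2 + 3*k - 1)/9.
Then R = B(k−1)f/C = -(3*k**2 + 3*k - 1)/(3*(3*k**2 + 7*k + 3)), so s_k = R(k)·t_k = (-2)**k*(-3*k**2 - 3*k + 1).
Δs = (-2)**k*(9*k**2 + 21*k + 9), as required.

Yes. s_k = \left(-2\right)^{k} \left(- 3 k^{2} - 3 k + 1\right).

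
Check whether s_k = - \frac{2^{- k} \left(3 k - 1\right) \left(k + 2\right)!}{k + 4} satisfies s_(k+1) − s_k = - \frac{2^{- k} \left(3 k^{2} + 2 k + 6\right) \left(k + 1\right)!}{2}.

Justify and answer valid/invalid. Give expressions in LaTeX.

s_(k+1) = -(3*k + 2)*factorial(k + 3)/(2*2**k*(k + 5))
s_(k+1) − s_k = -(3*k**3 + 17*k**2 + 22*k + 34)*factorial(k + 2)/(2*2**k*(k + 4)*(k + 5))
(s_(k+1) − s_k) − t_k = (3*k**3 + 14*k**2 + 8*k + 26)*factorial(k + 1)/(2**k*(k + 4)*(k + 5))

Invalid: residual \frac{2^{- k} \left(3 k^{3} + 14 k^{2} + 8 k + 26\right) \left(k + 1\right)!}{\left(k + 4\right) \left(k + 5\right)} ≠ 0.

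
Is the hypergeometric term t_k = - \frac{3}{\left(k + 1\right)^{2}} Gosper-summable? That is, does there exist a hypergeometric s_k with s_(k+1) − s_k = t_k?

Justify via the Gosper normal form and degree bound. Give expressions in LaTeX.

No. Not Gosper-summable.

Step 1: r(k) = (k + 1)**2/(k + 2)**2.
A = k**2 + 2*k + 1, B = k**2 + 4*k + 4, C = 1.
Key eq: (k**2 + 2*k + 1)·f(k+1) = (k**2 + 2*k + 1)·f(k) + (1).
Degrees (2,2,0) ⇒ d ≤ 0.
Generic f = c0 gives residual -1; -1 = 0 cannot hold, so t_k is not Gosper-summable.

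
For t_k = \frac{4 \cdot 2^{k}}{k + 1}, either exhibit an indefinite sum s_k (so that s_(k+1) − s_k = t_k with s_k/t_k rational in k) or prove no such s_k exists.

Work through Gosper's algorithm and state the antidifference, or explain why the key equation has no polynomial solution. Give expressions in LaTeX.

not Gosper-summable; s_k does not exist

r(k) = 2*(k + 1)/(k + 2) after simplifying.
Normal form (A,B,C) = (2*k + 2, k + 2, 1).
Key eq: (2*k + 2)·f(k+1) = (k + 1)·f(k) + (1).
From deg A=1, deg B=1, deg C=0: d=-1.
d = -1 < 0 ⇒ no nonzero polynomial f; not summable.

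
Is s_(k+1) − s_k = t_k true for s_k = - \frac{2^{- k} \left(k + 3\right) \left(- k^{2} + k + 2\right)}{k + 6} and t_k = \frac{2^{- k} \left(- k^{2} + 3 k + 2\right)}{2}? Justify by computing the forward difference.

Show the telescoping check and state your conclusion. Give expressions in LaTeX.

Invalid: residual \frac{3 \cdot 2^{- k} \left(k^{3} + 5 k^{2} - 22 k - 16\right)}{2 \left(k^{2} + 13 k + 42\right)} ≠ 0.

s_(k+1) = -(k + 4)*(k - (k + 1)**2 + 3)/(2*2**k*(k + 7))
s_(k+1) − s_k = (-k**4 - 7*k**3 + 14*k**2 + 86*k + 36)/(2*2**k*(k**2 + 13*k + 42))
(s_(k+1) − s_k) − t_k = 3*(k**3 + 5*k**2 - 22*k - 16)/(2*2**k*(k**2 + 13*k + 42))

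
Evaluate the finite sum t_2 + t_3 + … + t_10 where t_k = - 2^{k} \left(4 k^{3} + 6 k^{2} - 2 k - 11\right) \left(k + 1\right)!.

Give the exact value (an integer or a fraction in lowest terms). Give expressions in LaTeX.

The ratio is 2*(4*k**4 + 26*k**3 + 58*k**2 + 41*k - 6)/(4*k**3 + 6*k**2 - 2*k - 11).
Normal form (A,B,C) = (2*k + 4, 1, k**3 + 3*k**2/2 - k/2 - 11/4).
Solve (2*k + 4)·f(k+1) − (1)·f(k) = k**3 + 3*k**2/2 - k/2 - 11/4.
d = 2 from the (1,0,3) case.
Solving with deg f ≤ 2: f(k) = (2*k**2 - 4*k - 1)/4.
Get s_k = R·t_k = 2**k*(-2*k**2 + 4*k + 1)*factorial(k + 1) with R(k) = B(k−1)f(k)/C(k) = (2*k**2 - 4*k - 1)/(4*k**3 + 6*k**2 - 2*k - 11).
Verify: -2**k*(4*k**3 + 6*k**2 - 2*k - 11)*factorial(k + 1) matches t_k.
Sum = s_(11) − s_(2); s_(11) = -193256069529600, s_(2) = 24 ⇒ -193256069529624.

Σ = -193256069529624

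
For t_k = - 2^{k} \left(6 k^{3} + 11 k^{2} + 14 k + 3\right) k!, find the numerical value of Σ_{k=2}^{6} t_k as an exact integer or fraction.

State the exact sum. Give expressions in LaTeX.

Step 1: r(k) = 2*(6*k**4 + 35*k**3 + 83*k**2 + 88*k + 34)/(6*k**3 + 11*k**2 + 14*k + 3).
Factor: A=2*k + 2; B=1; C=k**3 + 11*k**2/6 + 7*k/3 + 1/2.
Need (2*k + 2)·f(k+1) − (1)·f(k) = k**3 + 11*k**2/6 + 7*k/3 + 1/2.
Bound: deg f ≤ 2.
Solving with deg f ≤ 2: f(k) = (3*k**2 - 2*k + 1)/6.
Then R = B(k−1)f/C = (3*k**2 - 2*k + 1)/(6*k**3 + 11*k**2 + 14*k + 3), so s_k = R(k)·t_k = -2**k*(3*k**2 - 2*k + 1)*factorial(k).
Δs = -2**k*(6*k**3 + 11*k**2 + 14*k + 3)*factorial(k), as required.
Telescoping: Σ = s_(7) − s_(2) = -86446080 − (-72) = -86446008.

Σ = -86446008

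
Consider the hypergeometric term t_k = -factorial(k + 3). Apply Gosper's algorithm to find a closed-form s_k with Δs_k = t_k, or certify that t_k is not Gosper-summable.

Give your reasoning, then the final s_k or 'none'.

Step 1: r(k) = k + 4.
So A=k + 4 and B=1, with C=1.
Need (k + 4)·f(k+1) − (1)·f(k) = 1.
Bound: deg f ≤ -1.
deg f ≤ -1 is impossible — no certificate.

not Gosper-summable; s_k does not exist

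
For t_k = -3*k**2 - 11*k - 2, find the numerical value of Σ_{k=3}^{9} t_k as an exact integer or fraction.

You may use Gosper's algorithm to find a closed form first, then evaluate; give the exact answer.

Compute t_(k+1)/t_k: get (3*k**2 + 17*k + 16)/(3*k**2 + 11*k + 2).
So A=1 and B=1, with C=k**2 + 11*k/3 + 2/3.
Solve (1)·f(k+1) − (1)·f(k) = k**2 + 11*k/3 + 2/3.
Bound: deg f ≤ 3.
A polynomial solution: f(k) = k*(k**2 + 4*k - 3)/3.
R(k) = B(k−1)·f(k)/C(k) = k*(k**2 + 4*k - 3)/(3*k**2 + 11*k + 2); s_k = R·t_k = k*(-k**2 - 4*k + 3).
s_(k+1) − s_k = -3*k**2 - 11*k - 2 = t_k.
Telescoping: Σ = s_(10) − s_(3) = -1370 − (-54) = -1316.

Σ = -1316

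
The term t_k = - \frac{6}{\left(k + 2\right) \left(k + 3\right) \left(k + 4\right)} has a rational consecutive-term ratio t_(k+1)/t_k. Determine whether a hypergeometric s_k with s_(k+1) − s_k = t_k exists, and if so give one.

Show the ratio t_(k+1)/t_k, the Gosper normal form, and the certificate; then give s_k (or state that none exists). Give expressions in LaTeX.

s_k = \frac{k \left(- k - 5\right)}{2 \left(k + 2\right) \left(k + 3\right)}

Compute t_(k+1)/t_k: get (k + 2)/(k + 5).
Take A(k)=k + 2, B(k)=k + 5, C(k)=1.
Solve (k + 2)·f(k+1) − (k + 4)·f(k) = 1.
From deg A=1, deg B=1, deg C=0: d=2.
Match coefficients ⇒ f(k) = k*(k + 5)/12.
Get s_k = R·t_k = k*(-k - 5)/(2*(k + 2)*(k + 3)) with R(k) = B(k−1)f(k)/C(k) = k*(k + 4)*(k + 5)/12.
Δs = -6/(k**3 + 9*k**2 + 26*k + 24), as required.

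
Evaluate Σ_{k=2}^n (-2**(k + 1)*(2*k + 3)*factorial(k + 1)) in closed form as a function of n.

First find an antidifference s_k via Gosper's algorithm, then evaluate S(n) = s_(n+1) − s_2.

Compute t_(k+1)/t_k: get 2*(k + 2)*(2*k + 5)/(2*k + 3).
Take A(k)=2*k + 4, B(k)=1, C(k)=k + 3/2.
Solve (2*k + 4)·f(k+1) − (1)·f(k) = k + 3/2.
From deg A=1, deg B=0, deg C=1: d=0.
Coefficient equations give f(k) = 1/2.
So s_k = (B(k−1)f/C)·t_k = (1/(2*k + 3))·t_k = -2**(k + 1)*factorial(k + 1).
s_(k+1) − s_k = -2**(k + 1)*(2*k + 3)*factorial(k + 1) = t_k.
s_(n+1) = -2**(n + 2)*factorial(n + 2) and s_(2) = -48, so S(n) = -4*2**n*factorial(n + 2) + 48.

S(n) = -4*2**n*factorial(n + 2) + 48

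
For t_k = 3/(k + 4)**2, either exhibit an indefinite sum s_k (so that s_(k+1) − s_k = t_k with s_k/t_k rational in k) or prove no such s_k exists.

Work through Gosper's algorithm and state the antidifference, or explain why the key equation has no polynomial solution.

no hypergeometric antidifference exists

Step 1: r(k) = (k + 4)**2/(k + 5)**2.
Gosper form: A/B · C(k+1)/C(k) with A=k**2 + 8*k + 16, B=k**2 + 10*k + 25, C=1.
f must satisfy (k**2 + 8*k + 16)·f(k+1) − (k**2 + 8*k + 16)·f(k) = 1.
Degrees (2,2,0) ⇒ d ≤ 0.
f = c0 ⇒ A·f(k+1) − B(k−1)·f(k) − C = -1. The system {-1 = 0} is inconsistent; no antidifference.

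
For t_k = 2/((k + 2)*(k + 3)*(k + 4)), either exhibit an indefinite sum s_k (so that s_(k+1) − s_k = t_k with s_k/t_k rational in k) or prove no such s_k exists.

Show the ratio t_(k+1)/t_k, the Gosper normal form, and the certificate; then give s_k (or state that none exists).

Compute t_(k+1)/t_k: get (k + 2)/(k + 5).
A = k + 2, B = k + 5, C = 1.
Need (k + 2)·f(k+1) − (k + 4)·f(k) = 1.
Degrees (1,1,0) ⇒ d ≤ 2.
Coefficient equations give f(k) = k*(k + 5)/12.
Then R = B(k−1)f/C = k*(k + 4)*(k + 5)/12, so s_k = R(k)·t_k = k*(k + 5)/(6*(k + 2)*(k + 3)).
Check: Δs_k = 2/(k**3 + 9*k**2 + 26*k + 24). ✓

s_k = k*(k + 5)/(6*(k + 2)*(k + 3))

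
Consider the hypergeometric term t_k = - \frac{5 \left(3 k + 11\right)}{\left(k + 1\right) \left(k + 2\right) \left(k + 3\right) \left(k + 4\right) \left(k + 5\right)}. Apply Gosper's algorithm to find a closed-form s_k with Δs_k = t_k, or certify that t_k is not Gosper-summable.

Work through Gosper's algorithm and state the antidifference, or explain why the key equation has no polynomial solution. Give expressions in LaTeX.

s_k = \frac{5 k \left(- k^{2} - 7 k - 14\right)}{8 \left(k^{3} + 7 k^{2} + 14 k + 8\right)}

t_(k+1)/t_k = (k + 1)*(3*k + 14)/((k + 6)*(3*k + 11)).
Normal form (A,B,C) = (k + 1, k + 6, k + 11/3).
f must satisfy (k + 1)·f(k+1) − (k + 5)·f(k) = k + 11/3.
From deg A=1, deg B=1, deg C=1: d=4.
Solving with deg f ≤ 4: f(k) = k*(k + 3)*(k**2 + 7*k + 14)/24.
Certificate R = B(k−1)f/C = k*(k + 3)*(k + 5)*(k**2 + 7*k + 14)/(8*(3*k + 11)) gives s_k = 5*k*(-k**2 - 7*k - 14)/(8*(k**3 + 7*k**2 + 14*k + 8)).
Δs = 5*(-3*k - 11)/(k**5 + 15*k**4 + 85*k**3 + 225*k**2 + 274*k + 120), as required.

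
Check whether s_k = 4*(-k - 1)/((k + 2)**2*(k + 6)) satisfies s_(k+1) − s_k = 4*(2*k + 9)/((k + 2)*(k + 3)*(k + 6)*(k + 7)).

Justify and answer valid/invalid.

Invalid: residual 4*(-3*k**2 - 23*k - 39)/(k**6 + 23*k**5 + 209*k**4 + 961*k**3 + 2370*k**2 + 2988*k + 1512) ≠ 0.

s_(k+1) = 4*(-k - 2)/((k + 3)**2*(k + 7))
s_(k+1) − s_k = 4*(2*k**3 + 16*k**2 + 34*k + 15)/(k**6 + 23*k**5 + 209*k**4 + 961*k**3 + 2370*k**2 + 2988*k + 1512)
(s_(k+1) − s_k) − t_k = 4*(-3*k**2 - 23*k - 39)/(k**6 + 23*k**5 + 209*k**4 + 961*k**3 + 2370*k**2 + 2988*k + 1512)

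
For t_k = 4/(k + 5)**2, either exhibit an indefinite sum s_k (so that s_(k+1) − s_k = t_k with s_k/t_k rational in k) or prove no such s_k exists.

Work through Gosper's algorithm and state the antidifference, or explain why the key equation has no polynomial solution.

Step 1: r(k) = (k + 5)**2/(k + 6)**2.
A = k**2 + 10*k + 25, B = k**2 + 12*k + 36, C = 1.
Solve (k**2 + 10*k + 25)·f(k+1) − (k**2 + 10*k + 25)·f(k) = 1.
d = 0 from the (2,2,0) case.
Generic f = c0 gives residual -1; -1 = 0 cannot hold, so t_k is not Gosper-summable.

not Gosper-summable; s_k does not exist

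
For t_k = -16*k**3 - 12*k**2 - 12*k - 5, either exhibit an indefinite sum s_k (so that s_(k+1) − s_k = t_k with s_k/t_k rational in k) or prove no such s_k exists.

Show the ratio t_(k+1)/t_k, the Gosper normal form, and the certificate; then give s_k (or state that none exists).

s_k = k*(-4*k**3 + 4*k**2 - 4*k - 1)

Ratio r(k) = (16*k**3 + 60*k**2 + 84*k + 45)/(16*k**3 + 12*k**2 + 12*k + 5).
Take A(k)=1, B(k)=1, C(k)=k**3 + 3*k**2/4 + 3*k/4 + 5/16.
Solve (1)·f(k+1) − (1)·f(k) = k**3 + 3*k**2/4 + 3*k/4 + 5/16.
Degrees (0,0,3) ⇒ d ≤ 4.
Match coefficients ⇒ f(k) = k*(4*k**3 - 4*k**2 + 4*k + 1)/16.
Certificate R = B(k−1)f/C = k*(4*k**3 - 4*k**2 + 4*k + 1)/((2*k + 1)*(8*k**2 + 2*k + 5)) gives s_k = k*(-4*k**3 + 4*k**2 - 4*k - 1).
s_(k+1) − s_k = -16*k**3 - 12*k**2 - 12*k - 5 = t_k.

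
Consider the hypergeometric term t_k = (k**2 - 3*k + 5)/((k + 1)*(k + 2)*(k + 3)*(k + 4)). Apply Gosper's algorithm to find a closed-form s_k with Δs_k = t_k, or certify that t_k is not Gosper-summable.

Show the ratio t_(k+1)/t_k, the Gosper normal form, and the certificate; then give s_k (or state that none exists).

s_k = k*(k**2 + 3*k + 11)/(3*(k + 1)*(k + 2)*(k + 3))

Compute t_(k+1)/t_k: get (k**3 + 2*k + 3)/(k**3 + 2*k**2 - 10*k + 25).
Take A(k)=k + 1, B(k)=k + 5, C(k)=k**2 - 3*k + 5.
Need (k + 1)·f(k+1) − (k + 4)·f(k) = k**2 - 3*k + 5.
Degrees (1,1,2) ⇒ d ≤ 3.
Solve for f: f(k) = k*(k**2 + 3*k + 11)/3 (degree 3 ≤ 3).
Certificate R = B(k−1)f/C = k*(k + 4)*(k**2 + 3*k + 11)/(3*(k**2 - 3*k + 5)) gives s_k = k*(k**2 + 3*k + 11)/(3*(k + 1)*(k + 2)*(k + 3)).
Verify: (k**2 - 3*k + 5)/(k**4 + 10*k**3 + 35*k**2 + 50*k + 24) matches t_k.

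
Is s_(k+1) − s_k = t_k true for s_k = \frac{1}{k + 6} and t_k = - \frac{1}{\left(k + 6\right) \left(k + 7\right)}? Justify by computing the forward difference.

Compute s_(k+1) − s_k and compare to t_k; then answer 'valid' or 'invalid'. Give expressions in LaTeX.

valid (s_(k+1) − s_k reduces to t_k)

s_(k+1) = 1/(k + 7)
s_(k+1) − s_k = -1/((k + 6)*(k + 7))
(s_(k+1) − s_k) − t_k = 0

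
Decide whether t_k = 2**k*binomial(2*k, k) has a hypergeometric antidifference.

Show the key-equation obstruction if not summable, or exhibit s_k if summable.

Compute t_(k+1)/t_k: get 4*(2*k + 1)/(k + 1).
A = 8*k + 4, B = k + 1, C = 1.
Key eq: (8*k + 4)·f(k+1) = (k)·f(k) + (1).
deg f ≤ -1 (via 1,1,0).
d = -1 < 0 ⇒ no nonzero polynomial f; not summable.

No — negative degree bound, so no certificate f.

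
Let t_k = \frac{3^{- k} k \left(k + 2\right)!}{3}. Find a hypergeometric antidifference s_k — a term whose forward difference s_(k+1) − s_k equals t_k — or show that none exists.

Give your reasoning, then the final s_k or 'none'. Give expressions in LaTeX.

The ratio is (k + 1)*(k + 3)/(3*k).
Normal form (A,B,C) = (k/3 + 1, 1, k).
Set up (k/3 + 1)·f(k+1) − (1)·f(k) − (k) = 0.
Bound: deg f ≤ 0.
Solving with deg f ≤ 0: f(k) = 3.
So s_k = (B(k−1)f/C)·t_k = (3/k)·t_k = factorial(k + 2)/3**k.
Verify: k*factorial(k + 2)/(3*3**k) matches t_k.

s_k = 3^{- k} \left(k + 2\right)!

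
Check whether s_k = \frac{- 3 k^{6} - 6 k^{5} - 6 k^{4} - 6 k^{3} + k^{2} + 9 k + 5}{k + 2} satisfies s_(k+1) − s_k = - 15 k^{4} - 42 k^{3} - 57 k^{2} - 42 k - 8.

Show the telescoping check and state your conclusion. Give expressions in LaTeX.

s_(k+1) = (-3*k**6 - 24*k**5 - 81*k**4 - 150*k**3 - 158*k**2 - 79*k - 6)/(k + 3)
s_(k+1) − s_k = (-15*k**6 - 105*k**5 - 288*k**4 - 441*k**3 - 407*k**2 - 196*k - 27)/(k**2 + 5*k + 6)
(s_(k+1) − s_k) − t_k = 3*(4*k**5 + 23*k**4 + 46*k**3 + 51*k**2 + 32*k + 7)/(k**2 + 5*k + 6)

Invalid: residual \frac{3 \left(4 k^{5} + 23 k^{4} + 46 k^{3} + 51 k^{2} + 32 k + 7\right)}{k^{2} + 5 k + 6} ≠ 0.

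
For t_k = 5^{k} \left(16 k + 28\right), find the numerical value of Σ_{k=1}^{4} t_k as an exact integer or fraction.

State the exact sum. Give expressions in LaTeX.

t_(k+1)/t_k = 5*(4*k + 11)/(4*k + 7).
A = 5, B = 1, C = k + 7/4.
Solve (5)·f(k+1) − (1)·f(k) = k + 7/4.
From deg A=0, deg B=0, deg C=1: d=1.
Solving with deg f ≤ 1: f(k) = (2*k + 1)/8.
Then R = B(k−1)f/C = (2*k + 1)/(2*(4*k + 7)), so s_k = R(k)·t_k = 5**k*(4*k + 2).
Δs = 5**k*(16*k + 28), as required.
Evaluate s at k=5 and k=1: 68750 and 30; difference 68720.

Σ = 68720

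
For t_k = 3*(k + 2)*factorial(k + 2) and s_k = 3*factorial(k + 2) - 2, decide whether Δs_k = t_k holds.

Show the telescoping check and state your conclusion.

Valid: the claim telescopes to t_k.

s_(k+1) = 3*factorial(k + 3) - 2
s_(k+1) − s_k = 3*(k + 2)*factorial(k + 2)
(s_(k+1) − s_k) − t_k = 0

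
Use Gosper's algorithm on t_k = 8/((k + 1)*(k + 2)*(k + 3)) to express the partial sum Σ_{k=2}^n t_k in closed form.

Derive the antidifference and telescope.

Compute t_(k+1)/t_k: get (k + 1)/(k + 4).
Normal form (A,B,C) = (k + 1, k + 4, 1).
Set up (k + 1)·f(k+1) − (k + 3)·f(k) − (1) = 0.
deg f ≤ 2 (via 1,1,0).
Coefficient equations give f(k) = k*(k + 3)/4.
R(k) = B(k−1)·f(k)/C(k) = k*(k + 3)**2/4; s_k = R·t_k = 2*k*(k + 3)/((k + 1)*(k + 2)).
Δs = 8/(k**3 + 6*k**2 + 11*k + 6), as required.
s_(n+1) = 2*(n**2 + 5*n + 4)/(n**2 + 5*n + 6) and s_(2) = 5/3, so S(n) = (n**2 + 5*n - 6)/(3*(n**2 + 5*n + 6)).

S(n) = (n**2 + 5*n - 6)/(3*(n**2 + 5*n + 6))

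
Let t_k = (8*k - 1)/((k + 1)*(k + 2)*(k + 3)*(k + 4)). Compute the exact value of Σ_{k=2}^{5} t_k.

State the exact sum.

Σ = 253/2520

Ratio r(k) = (k + 1)*(8*k + 7)/((k + 5)*(8*k - 1)).
Take A(k)=k + 1, B(k)=k + 5, C(k)=k - 1/8.
Set up (k + 1)·f(k+1) − (k + 4)·f(k) − (k - 1/8) = 0.
d = 3 from the (1,1,1) case.
Solving with deg f ≤ 3: f(k) = k*(k**2 + 6*k - 13)/48.
Get s_k = R·t_k = k*(k**2 + 6*k - 13)/(6*(k + 1)*(k + 2)*(k + 3)) with R(k) = B(k−1)f(k)/C(k) = k*(k + 4)*(k**2 + 6*k - 13)/(6*(8*k - 1)).
s_(k+1) − s_k = (8*k - 1)/(k**4 + 10*k**3 + 35*k**2 + 50*k + 24) = t_k.
Sum = s_(6) − s_(2); s_(6) = 59/504, s_(2) = 1/60 ⇒ 253/2520.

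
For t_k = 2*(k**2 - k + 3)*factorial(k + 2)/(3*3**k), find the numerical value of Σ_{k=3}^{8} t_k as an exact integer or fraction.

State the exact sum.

r(k) = (k + 3)*(-k + (k + 1)**2 + 2)/(3*(k**2 - k + 3)) after simplifying.
Normal form (A,B,C) = (k/3 + 1, 1, k**2 - k + 3).
Set up (k/3 + 1)·f(k+1) − (1)·f(k) − (k**2 - k + 3) = 0.
From deg A=1, deg B=0, deg C=2: d=1.
A polynomial solution: f(k) = 3*(k - 2).
So s_k = (B(k−1)f/C)·t_k = (3*(k - 2)/(k**2 - k + 3))·t_k = 2*(k - 2)*factorial(k + 2)/3**k.
Δs = 2*(k**2 - k + 3)*factorial(k + 2)/(3*3**k), as required.
Evaluate s at k=9 and k=3: 6899200/243 and 80/9; difference 6897040/243.

Σ = 6897040/243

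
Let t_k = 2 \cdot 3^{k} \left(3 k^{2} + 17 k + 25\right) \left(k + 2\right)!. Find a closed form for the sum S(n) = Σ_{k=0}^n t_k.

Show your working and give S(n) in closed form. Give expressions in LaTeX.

S(n) = 6 \cdot 3^{n} n \left(n + 3\right)! + 18 \cdot 3^{n} \left(n + 3\right)! - 8

The ratio is 3*(3*k**3 + 32*k**2 + 114*k + 135)/(3*k**2 + 17*k + 25).
A = 3*k + 9, B = 1, C = k**2 + 17*k/3 + 25/3.
Key eq: (3*k + 9)·f(k+1) = (1)·f(k) + (k**2 + 17*k/3 + 25/3).
d = 1 from the (1,0,2) case.
Match coefficients ⇒ f(k) = (k + 2)/3.
Certificate R = B(k−1)f/C = (k + 2)/(3*k**2 + 17*k + 25) gives s_k = 2*3**k*(k + 2)*factorial(k + 2).
Check: Δs_k = 2*3**k*(3*k**2 + 17*k + 25)*factorial(k + 2). ✓
Evaluate: s_(n+1) = 6*3**n*(n + 3)*factorial(n + 3); subtract s_(0) = 8 ⇒ S(n) = 6*3**n*n*factorial(n + 3) + 18*3**n*factorial(n + 3) - 8.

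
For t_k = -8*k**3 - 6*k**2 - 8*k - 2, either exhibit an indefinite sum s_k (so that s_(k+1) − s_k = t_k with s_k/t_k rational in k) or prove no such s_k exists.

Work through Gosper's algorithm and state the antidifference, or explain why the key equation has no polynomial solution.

Compute t_(k+1)/t_k: get (4*k**3 + 15*k**2 + 22*k + 12)/(4*k**3 + 3*k**2 + 4*k + 1).
Normal form (A,B,C) = (1, 1, k**3 + 3*k**2/4 + k + 1/4).
Solve (1)·f(k+1) − (1)·f(k) = k**3 + 3*k**2/4 + k + 1/4.
deg f ≤ 4 (via 0,0,3).
Match coefficients ⇒ f(k) = k*(2*k**3 - 2*k**2 + 3*k - 1)/8.
Get s_k = R·t_k = k*(-2*k**3 + 2*k**2 - 3*k + 1) with R(k) = B(k−1)f(k)/C(k) = k*(2*k**3 - 2*k**2 + 3*k - 1)/(2*(4*k**3 + 3*k**2 + 4*k + 1)).
Verify: -8*k**3 - 6*k**2 - 8*k - 2 matches t_k.

s_k = k*(-2*k**3 + 2*k**2 - 3*k + 1)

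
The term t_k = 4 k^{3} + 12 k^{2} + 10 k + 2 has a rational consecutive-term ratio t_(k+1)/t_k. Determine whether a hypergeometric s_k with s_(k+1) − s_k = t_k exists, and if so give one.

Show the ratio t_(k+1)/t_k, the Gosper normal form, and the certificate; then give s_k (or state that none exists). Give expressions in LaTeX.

s_k = k^{4} + 2 k^{3} - k

r(k) = (2*k**3 + 12*k**2 + 23*k + 14)/(2*k**3 + 6*k**2 + 5*k + 1) after simplifying.
Take A(k)=1, B(k)=1, C(k)=k**3 + 3*k**2 + 5*k/2 + 1/2.
Solve (1)·f(k+1) − (1)·f(k) = k**3 + 3*k**2 + 5*k/2 + 1/2.
d = 4 from the (0,0,3) case.
Coefficient equations give f(k) = k*(k + 1)*(k**2 + k - 1)/4.
Then R = B(k−1)f/C = k*(k**2 + k - 1)/(2*(2*k**2 + 4*k + 1)), so s_k = R(k)·t_k = k**4 + 2*k**3 - k.
Δs = 4*k**3 + 12*k**2 + 10*k + 2, as required.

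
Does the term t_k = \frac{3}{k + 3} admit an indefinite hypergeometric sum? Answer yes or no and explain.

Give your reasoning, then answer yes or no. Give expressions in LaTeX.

Step 1: r(k) = (k + 3)/(k + 4).
Normal form (A,B,C) = (k + 3, k + 4, 1).
Solve (k + 3)·f(k+1) − (k + 3)·f(k) = 1.
Bound: deg f ≤ 0.
Generic f = c0 gives residual -1; -1 = 0 cannot hold, so t_k is not Gosper-summable.

No — the linear system for f has no solution.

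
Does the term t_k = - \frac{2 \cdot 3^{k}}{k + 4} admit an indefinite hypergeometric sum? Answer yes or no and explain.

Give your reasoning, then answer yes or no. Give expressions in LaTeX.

No; the degree bound rules out any f.

The ratio is 3*(k + 4)/(k + 5).
Factor: A=3*k + 12; B=k + 5; C=1.
Set up (3*k + 12)·f(k+1) − (k + 4)·f(k) − (1) = 0.
From deg A=1, deg B=1, deg C=0: d=-1.
Negative degree bound (-1): no f exists, t_k not Gosper-summable.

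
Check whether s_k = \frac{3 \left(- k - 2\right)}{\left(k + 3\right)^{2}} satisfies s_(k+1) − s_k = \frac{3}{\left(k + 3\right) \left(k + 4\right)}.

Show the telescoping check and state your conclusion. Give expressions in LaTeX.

Invalid: residual \frac{3 \left(- 2 k - 7\right)}{k^{4} + 14 k^{3} + 73 k^{2} + 168 k + 144} ≠ 0.

s_(k+1) = 3*(-k - 3)/(k + 4)**2
s_(k+1) − s_k = 3*(k**2 + 5*k + 5)/(k**4 + 14*k**3 + 73*k**2 + 168*k + 144)
(s_(k+1) − s_k) − t_k = 3*(-2*k - 7)/(k**4 + 14*k**3 + 73*k**2 + 168*k + 144)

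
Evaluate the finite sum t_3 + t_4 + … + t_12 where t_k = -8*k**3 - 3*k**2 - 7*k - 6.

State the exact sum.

Ratio r(k) = (8*k**3 + 27*k**2 + 37*k + 24)/(8*k**3 + 3*k**2 + 7*k + 6).
Gosper form: A/B · C(k+1)/C(k) with A=1, B=1, C=k**3 + 3*k**2/8 + 7*k/8 + 3/4.
Solve (1)·f(k+1) − (1)·f(k) = k**3 + 3*k**2/8 + 7*k/8 + 3/4.
Bound: deg f ≤ 4.
Solve for f: f(k) = k*(2*k + 1)*(k**2 - 2*k + 3)/8 (degree 4 ≤ 4).
Certificate R = B(k−1)f/C = k*(2*k + 1)*(k**2 - 2*k + 3)/(8*k**3 + 3*k**2 + 7*k + 6) gives s_k = k*(-2*k**3 + 3*k**2 - 4*k - 3).
Verify: -8*k**3 - 3*k**2 - 7*k - 6 matches t_k.
Telescoping: Σ = s_(13) − s_(3) = -51246 − (-126) = -51120.

Σ = -51120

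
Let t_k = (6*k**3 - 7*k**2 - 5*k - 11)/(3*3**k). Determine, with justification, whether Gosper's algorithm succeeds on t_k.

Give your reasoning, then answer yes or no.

Yes. s_k = (-3*k**3 - k**2 - 3*k + 2)/3**k.

Ratio r(k) = (6*k**3 + 11*k**2 - k - 17)/(3*(6*k**3 - 7*k**2 - 5*k - 11)).
Take A(k)=1/3, B(k)=1, C(k)=k**3 - 7*k**2/6 - 5*k/6 - 11/6.
Set up (1/3)·f(k+1) − (1)·f(k) − (k**3 - 7*k**2/6 - 5*k/6 - 11/6) = 0.
Bound: deg f ≤ 3.
Solving with deg f ≤ 3: f(k) = -(3*k**3 + k**2 + 3*k - 2)/2.
Then R = B(k−1)f/C = -3*(3*k**3 + k**2 + 3*k - 2)/(6*k**3 - 7*k**2 - 5*k - 11), so s_k = R(k)·t_k = (-3*k**3 - k**2 - 3*k + 2)/3**k.
Check: Δs_k = (6*k**3 - 7*k**2 - 5*k - 11)/(3*3**k). ✓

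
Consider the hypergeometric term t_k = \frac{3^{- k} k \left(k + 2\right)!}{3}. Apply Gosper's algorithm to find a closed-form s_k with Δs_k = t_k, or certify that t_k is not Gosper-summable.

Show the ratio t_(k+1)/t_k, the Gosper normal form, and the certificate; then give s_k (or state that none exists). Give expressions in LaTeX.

Step 1: r(k) = (k + 1)*(k + 3)/(3*k).
Gosper form: A/B · C(k+1)/C(k) with A=k/3 + 1, B=1, C=k.
Set up (k/3 + 1)·f(k+1) − (1)·f(k) − (k) = 0.
d = 0 from the (1,0,1) case.
Solve for f: f(k) = 3 (degree 0 ≤ 0).
Then R = B(k−1)f/C = 3/k, so s_k = R(k)·t_k = factorial(k + 2)/3**k.
Δs = k*factorial(k + 2)/(3*3**k), as required.

s_k = 3^{- k} \left(k + 2\right)!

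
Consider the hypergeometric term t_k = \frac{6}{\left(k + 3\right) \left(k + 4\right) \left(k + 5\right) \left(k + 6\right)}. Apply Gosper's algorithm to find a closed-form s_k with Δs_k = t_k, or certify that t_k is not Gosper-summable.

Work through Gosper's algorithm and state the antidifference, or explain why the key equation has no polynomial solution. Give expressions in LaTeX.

s_k = \frac{k \left(k^{2} + 12 k + 47\right)}{30 \left(k + 3\right) \left(k + 4\right) \left(k + 5\right)}

Ratio r(k) = (k + 3)/(k + 7).
Factor: A=k + 3; B=k + 7; C=1.
Need (k + 3)·f(k+1) − (k + 6)·f(k) = 1.
d = 3 from the (1,1,0) case.
Solve for f: f(k) = k*(k**2 + 12*k + 47)/180 (degree 3 ≤ 3).
Certificate R = B(k−1)f/C = k*(k + 6)*(k**2 + 12*k + 47)/180 gives s_k = k*(k**2 + 12*k + 47)/(30*(k + 3)*(k + 4)*(k + 5)).
Verify: 6/(k**4 + 18*k**3 + 119*k**2 + 342*k + 360) matches t_k.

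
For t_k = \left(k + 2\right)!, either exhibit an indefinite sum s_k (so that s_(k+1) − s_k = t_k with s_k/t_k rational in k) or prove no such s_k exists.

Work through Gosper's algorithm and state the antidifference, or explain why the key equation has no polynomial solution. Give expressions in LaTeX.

t_(k+1)/t_k = k + 3.
Gosper form: A/B · C(k+1)/C(k) with A=k + 3, B=1, C=1.
Solve (k + 3)·f(k+1) − (1)·f(k) = 1.
deg f ≤ -1 (via 1,0,0).
d = -1 < 0 ⇒ no nonzero polynomial f; not summable.

none (Gosper's algorithm certifies no s_k)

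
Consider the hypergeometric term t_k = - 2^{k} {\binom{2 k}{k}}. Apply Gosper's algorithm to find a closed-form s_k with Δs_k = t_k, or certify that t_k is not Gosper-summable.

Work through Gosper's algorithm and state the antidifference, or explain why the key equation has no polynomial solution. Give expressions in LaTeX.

none — t_k is not Gosper-summable

t_(k+1)/t_k = 4*(2*k + 1)/(k + 1).
Normal form (A,B,C) = (8*k + 4, k + 1, 1).
Set up (8*k + 4)·f(k+1) − (k)·f(k) − (1) = 0.
Degrees (1,1,0) ⇒ d ≤ -1.
Negative degree bound (-1): no f exists, t_k not Gosper-summable.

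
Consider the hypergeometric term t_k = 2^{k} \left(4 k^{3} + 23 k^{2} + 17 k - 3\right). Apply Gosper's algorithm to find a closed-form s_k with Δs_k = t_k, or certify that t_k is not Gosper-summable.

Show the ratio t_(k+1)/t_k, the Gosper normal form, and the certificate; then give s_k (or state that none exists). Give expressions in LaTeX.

s_k = 2^{k} \left(4 k^{3} - k^{2} - 3 k - 3\right)

Ratio r(k) = 2*(4*k**3 + 35*k**2 + 75*k + 41)/(4*k**3 + 23*k**2 + 17*k - 3).
Factor: A=2; B=1; C=k**3 + 23*k**2/4 + 17*k/4 - 3/4.
Set up (2)·f(k+1) − (1)·f(k) − (k**3 + 23*k**2/4 + 17*k/4 - 3/4) = 0.
Degrees (0,0,3) ⇒ d ≤ 3.
A polynomial solution: f(k) = (4*k**3 - k**2 - 3*k - 3)/4.
Certificate R = B(k−1)f/C = (4*k**3 - k**2 - 3*k - 3)/(4*k**3 + 23*k**2 + 17*k - 3) gives s_k = 2**k*(4*k**3 - k**2 - 3*k - 3).
Verify: 2**k*(4*k**3 + 23*k**2 + 17*k - 3) matches t_k.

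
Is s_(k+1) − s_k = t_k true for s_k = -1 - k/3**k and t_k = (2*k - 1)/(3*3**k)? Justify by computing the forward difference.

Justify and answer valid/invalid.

s_(k+1) = -1 - (k + 1)/(3*3**k)
s_(k+1) − s_k = (2*k - 1)/(3*3**k)
(s_(k+1) − s_k) − t_k = 0

Valid — Δs_k = t_k.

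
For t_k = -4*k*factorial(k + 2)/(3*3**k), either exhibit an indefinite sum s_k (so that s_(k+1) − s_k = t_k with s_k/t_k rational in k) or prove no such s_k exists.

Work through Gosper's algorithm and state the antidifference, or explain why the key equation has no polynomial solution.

t_(k+1)/t_k = (k + 1)*(k + 3)/(3*k).
Gosper form: A/B · C(k+1)/C(k) with A=k/3 + 1, B=1, C=k.
Need (k/3 + 1)·f(k+1) − (1)·f(k) = k.
From deg A=1, deg B=0, deg C=1: d=0.
Coefficient equations give f(k) = 3.
R(k) = B(k−1)·f(k)/C(k) = 3/k; s_k = R·t_k = -4*factorial(k + 2)/3**k.
Δs = -4*k*factorial(k + 2)/(3*3**k), as required.

s_k = -4*factorial(k + 2)/3**k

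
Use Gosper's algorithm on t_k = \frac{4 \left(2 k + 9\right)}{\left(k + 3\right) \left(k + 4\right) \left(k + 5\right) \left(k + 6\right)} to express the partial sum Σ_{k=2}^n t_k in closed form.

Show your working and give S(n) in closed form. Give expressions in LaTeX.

S(n) = \frac{4 \left(n^{2} + 10 n - 11\right)}{35 \left(n^{2} + 10 n + 24\right)}

Step 1: r(k) = (k + 3)*(2*k + 11)/((k + 7)*(2*k + 9)).
Factor: A=k + 3; B=k + 7; C=k + 9/2.
Solve (k + 3)·f(k+1) − (k + 6)·f(k) = k + 9/2.
Degrees (1,1,1) ⇒ d ≤ 3.
A polynomial solution: f(k) = k*(k + 4)*(k + 8)/30.
Certificate R = B(k−1)f/C = k*(k + 4)*(k + 6)*(k + 8)/(15*(2*k + 9)) gives s_k = 4*k*(k + 8)/(15*(k**2 + 8*k + 15)).
s_(k+1) − s_k = 4*(2*k + 9)/(k**4 + 18*k**3 + 119*k**2 + 342*k + 360) = t_k.
s_(n+1) = 4*(n**2 + 10*n + 9)/(15*(n**2 + 10*n + 24)) and s_(2) = 16/105, so S(n) = 4*(n**2 + 10*n - 11)/(35*(n**2 + 10*n + 24)).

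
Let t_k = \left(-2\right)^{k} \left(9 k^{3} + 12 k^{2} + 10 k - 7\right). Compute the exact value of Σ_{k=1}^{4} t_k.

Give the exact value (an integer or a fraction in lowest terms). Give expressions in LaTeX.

Step 1: r(k) = 2*(-9*k**3 - 39*k**2 - 61*k - 24)/(9*k**3 + 12*k**2 + 10*k - 7).
So A=-2 and B=1, with C=k**3 + 4*k**2/3 + 10*k/9 - 7/9.
Need (-2)·f(k+1) − (1)·f(k) = k**3 + 4*k**2/3 + 10*k/9 - 7/9.
d = 3 from the (0,0,3) case.
Solving with deg f ≤ 3: f(k) = -(3*k**3 - 2*k**2 - 3)/9.
R(k) = B(k−1)·f(k)/C(k) = -(3*k**3 - 2*k**2 - 3)/(9*k**3 + 12*k**2 + 10*k - 7); s_k = R·t_k = (-2)**k*(-3*k**3 + 2*k**2 + 3).
s_(k+1) − s_k = (-2)**k*(9*k**3 + 12*k**2 + 10*k - 7) = t_k.
Sum = s_(5) − s_(1); s_(5) = 10304, s_(1) = -4 ⇒ 10308.

Σ = 10308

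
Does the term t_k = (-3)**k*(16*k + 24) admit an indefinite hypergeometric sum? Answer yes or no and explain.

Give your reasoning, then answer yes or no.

Yes. s_k = (-3)**k*(-4*k - 3).

t_(k+1)/t_k = 3*(-2*k - 5)/(2*k + 3).
So A=-3 and B=1, with C=k + 3/2.
f must satisfy (-3)·f(k+1) − (1)·f(k) = k + 3/2.
From deg A=0, deg B=0, deg C=1: d=1.
A polynomial solution: f(k) = -(4*k + 3)/16.
Certificate R = B(k−1)f/C = -(4*k + 3)/(8*(2*k + 3)) gives s_k = (-3)**k*(-4*k - 3).
Δs = (-3)**k*(16*k + 24), as required.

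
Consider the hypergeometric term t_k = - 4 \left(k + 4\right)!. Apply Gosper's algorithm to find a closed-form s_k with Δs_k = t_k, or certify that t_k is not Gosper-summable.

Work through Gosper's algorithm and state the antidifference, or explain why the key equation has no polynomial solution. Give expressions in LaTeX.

Compute t_(k+1)/t_k: get k + 5.
Factor: A=k + 5; B=1; C=1.
f must satisfy (k + 5)·f(k+1) − (1)·f(k) = 1.
d = -1 from the (1,0,0) case.
deg f ≤ -1 is impossible — no certificate.

none — t_k is not Gosper-summable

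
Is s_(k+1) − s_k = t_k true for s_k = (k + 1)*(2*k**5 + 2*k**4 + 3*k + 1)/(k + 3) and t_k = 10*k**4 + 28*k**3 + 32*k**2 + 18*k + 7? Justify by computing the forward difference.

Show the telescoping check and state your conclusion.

s_(k+1) = (k + 2)*(3*k + 2*(k + 1)**5 + 2*(k + 1)**4 + 4)/(k + 4)
s_(k+1) − s_k = (10*k**6 + 82*k**5 + 236*k**4 + 346*k**3 + 289*k**2 + 149*k + 44)/(k**2 + 7*k + 12)
(s_(k+1) − s_k) − t_k = 4*(-4*k**5 - 28*k**4 - 58*k**3 - 57*k**2 - 29*k - 10)/(k**2 + 7*k + 12)

Invalid: residual 4*(-4*k**5 - 28*k**4 - 58*k**3 - 57*k**2 - 29*k - 10)/(k**2 + 7*k + 12) ≠ 0.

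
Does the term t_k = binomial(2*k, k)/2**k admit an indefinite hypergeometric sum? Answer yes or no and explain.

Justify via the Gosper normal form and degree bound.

Step 1: r(k) = (2*k + 1)/(k + 1).
Normal form (A,B,C) = (2*k + 1, k + 1, 1).
Need (2*k + 1)·f(k+1) − (k)·f(k) = 1.
From deg A=1, deg B=1, deg C=0: d=-1.
Bound -1 < 0, so the key equation has no polynomial solution.

No — t_k has no hypergeometric antidifference.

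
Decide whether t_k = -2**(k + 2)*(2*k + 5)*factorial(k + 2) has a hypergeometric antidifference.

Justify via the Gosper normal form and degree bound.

Yes. s_k = -2**(k + 2)*factorial(k + 2).

Ratio r(k) = 2*(k + 3)*(2*k + 7)/(2*k + 5).
A = 2*k + 6, B = 1, C = k + 5/2.
f must satisfy (2*k + 6)·f(k+1) − (1)·f(k) = k + 5/2.
d = 0 from the (1,0,1) case.
Match coefficients ⇒ f(k) = 1/2.
So s_k = (B(k−1)f/C)·t_k = (1/(2*k + 5))·t_k = -2**(k + 2)*factorial(k + 2).
s_(k+1) − s_k = -2**(k + 2)*(2*k + 5)*factorial(k + 2) = t_k.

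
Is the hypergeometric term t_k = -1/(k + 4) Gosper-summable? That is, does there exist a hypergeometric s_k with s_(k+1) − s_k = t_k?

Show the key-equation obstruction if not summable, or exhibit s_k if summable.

No. Not Gosper-summable.

Step 1: r(k) = (k + 4)/(k + 5).
Gosper form: A/B · C(k+1)/C(k) with A=k + 4, B=k + 5, C=1.
f must satisfy (k + 4)·f(k+1) − (k + 4)·f(k) = 1.
deg f ≤ 0 (via 1,1,0).
Generic f = c0 gives residual -1; -1 = 0 cannot hold, so t_k is not Gosper-summable.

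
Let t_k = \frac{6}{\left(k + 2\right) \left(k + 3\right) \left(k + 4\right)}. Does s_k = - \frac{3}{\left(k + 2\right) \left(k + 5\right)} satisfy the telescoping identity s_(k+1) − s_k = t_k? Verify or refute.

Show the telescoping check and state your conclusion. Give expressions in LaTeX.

s_(k+1) = -3/((k + 3)*(k + 6))
s_(k+1) − s_k = 6*(k + 4)/(k**4 + 16*k**3 + 91*k**2 + 216*k + 180)
(s_(k+1) − s_k) − t_k = 6*(-3*k - 14)/(k**5 + 20*k**4 + 155*k**3 + 580*k**2 + 1044*k + 720)

Invalid: residual \frac{6 \left(- 3 k - 14\right)}{k^{5} + 20 k^{4} + 155 k^{3} + 580 k^{2} + 1044 k + 720} ≠ 0.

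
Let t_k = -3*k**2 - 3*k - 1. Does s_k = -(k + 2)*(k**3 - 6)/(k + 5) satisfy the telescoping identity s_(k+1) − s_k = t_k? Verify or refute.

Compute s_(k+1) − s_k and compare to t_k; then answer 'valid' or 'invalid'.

Invalid: residual 3*(2*k**3 + 18*k**2 + 16*k + 11)/(k**2 + 11*k + 30) ≠ 0.

s_(k+1) = -(k + 3)*((k + 1)**3 - 6)/(k + 6)
s_(k+1) − s_k = (-3*k**4 - 30*k**3 - 70*k**2 - 53*k + 3)/(k**2 + 11*k + 30)
(s_(k+1) − s_k) − t_k = 3*(2*k**3 + 18*k**2 + 16*k + 11)/(k**2 + 11*k + 30)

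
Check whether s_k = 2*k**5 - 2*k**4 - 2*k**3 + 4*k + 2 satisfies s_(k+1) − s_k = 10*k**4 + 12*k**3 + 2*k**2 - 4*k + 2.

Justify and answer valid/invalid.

s_(k+1) = 2*k**5 + 8*k**4 + 10*k**3 + 2*k**2 + 4
s_(k+1) − s_k = 10*k**4 + 12*k**3 + 2*k**2 - 4*k + 2
(s_(k+1) − s_k) − t_k = 0

valid (s_(k+1) − s_k reduces to t_k)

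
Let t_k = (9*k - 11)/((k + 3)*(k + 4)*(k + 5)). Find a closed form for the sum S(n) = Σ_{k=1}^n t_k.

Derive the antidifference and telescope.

S(n) = n*(17*n - 27)/(20*(n**2 + 9*n + 20))

Ratio r(k) = (k + 3)*(9*k - 2)/((k + 6)*(9*k - 11)).
A = k + 3, B = k + 6, C = k - 11/9.
Need (k + 3)·f(k+1) − (k + 5)·f(k) = k - 11/9.
Bound: deg f ≤ 2.
A polynomial solution: f(k) = k*(2*k - 13)/27.
Certificate R = B(k−1)f/C = k*(k + 5)*(2*k - 13)/(3*(9*k - 11)) gives s_k = k*(2*k - 13)/(3*(k + 3)*(k + 4)).
Δs = (9*k - 11)/(k**3 + 12*k**2 + 47*k + 60), as required.
Telescope: S(n) = s_(n+1) − s_(1) = (2*n**2 - 9*n - 11)/(3*(n**2 + 9*n + 20)) − (-11/60) = n*(17*n - 27)/(20*(n**2 + 9*n + 20)).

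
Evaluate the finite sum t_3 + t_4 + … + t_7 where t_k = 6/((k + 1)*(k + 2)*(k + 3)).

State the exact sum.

Σ = 7/60

r(k) = (k + 1)/(k + 4) after simplifying.
Factor: A=k + 1; B=k + 4; C=1.
f must satisfy (k + 1)·f(k+1) − (k + 3)·f(k) = 1.
deg f ≤ 2 (via 1,1,0).
Coefficient equations give f(k) = k*(k + 3)/4.
R(k) = B(k−1)·f(k)/C(k) = k*(k + 3)**2/4; s_k = R·t_k = 3*k*(k + 3)/(2*(k + 1)*(k + 2)).
s_(k+1) − s_k = 6/(k**3 + 6*k**2 + 11*k + 6) = t_k.
Σ_(k=3)^(7) t_k = s_(8) − s_(3) = 22/15 − (27/20) = 7/60.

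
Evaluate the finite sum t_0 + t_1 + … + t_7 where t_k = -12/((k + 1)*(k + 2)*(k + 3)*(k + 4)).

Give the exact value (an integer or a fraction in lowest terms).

Σ = -328/495

Compute t_(k+1)/t_k: get (k + 1)/(k + 5).
A = k + 1, B = k + 5, C = 1.
Solve (k + 1)·f(k+1) − (k + 4)·f(k) = 1.
d = 3 from the (1,1,0) case.
Coefficient equations give f(k) = k*(k**2 + 6*k + 11)/18.
Then R = B(k−1)f/C = k*(k + 4)*(k**2 + 6*k + 11)/18, so s_k = R(k)·t_k = 2*k*(-k**2 - 6*k - 11)/(3*(k + 1)*(k + 2)*(k + 3)).
Check: Δs_k = -12/(k**4 + 10*k**3 + 35*k**2 + 50*k + 24). ✓
Evaluate s at k=8 and k=0: -328/495 and 0; difference -328/495.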